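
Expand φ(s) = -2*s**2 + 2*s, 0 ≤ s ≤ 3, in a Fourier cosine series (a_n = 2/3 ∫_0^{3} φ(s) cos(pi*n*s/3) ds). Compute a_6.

-2/pi**2

a_6 = 2/3 ∫_0^{3} (-2*s**2 + 2*s) cos(2*pi*s) ds.
Integrating by parts twice (tabular method), an antiderivative of (-2*s**2 + 2*s) cos(2*pi*s) is -s**2*sin(2*pi*s)/pi + s*sin(2*pi*s)/pi - s*cos(2*pi*s)/pi**2 + sin(2*pi*s)/(2*pi**3) + cos(2*pi*s)/(2*pi**2); evaluating from 0 to 3: ∫_{0}^{3} (-2*s**2 + 2*s) cos(2*pi*s) ds = (-5/(2*pi**2)) - (1/(2*pi**2)) = -3/pi**2.
Hence a_6 = (2/3)·(-3/pi**2) = -2/pi**2.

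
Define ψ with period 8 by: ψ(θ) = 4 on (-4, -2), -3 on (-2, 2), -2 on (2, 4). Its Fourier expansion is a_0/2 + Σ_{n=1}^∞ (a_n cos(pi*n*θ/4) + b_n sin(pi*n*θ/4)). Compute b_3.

b_3 = 1/4 ∫_{-4}^{4} ψ(θ) sin(3*pi*θ/4) dθ.
Split the integral at the breakpoints.
Directly, an antiderivative of (4) sin(3*pi*θ/4) is -16*cos(3*pi*θ/4)/(3*pi); evaluating from -4 to -2: ∫_{-4}^{-2} (4) sin(3*pi*θ/4) dθ = (0) - (16/(3*pi)) = -16/(3*pi).
Directly, an antiderivative of (-3) sin(3*pi*θ/4) is 4*cos(3*pi*θ/4)/pi; evaluating from -2 to 2: ∫_{-2}^{2} (-3) sin(3*pi*θ/4) dθ = (0) - (0) = 0.
Directly, an antiderivative of (-2) sin(3*pi*θ/4) is 8*cos(3*pi*θ/4)/(3*pi); evaluating from 2 to 4: ∫_{2}^{4} (-2) sin(3*pi*θ/4) dθ = (-8/(3*pi)) - (0) = -8/(3*pi).
Summing the pieces and multiplying by (1/4) gives b_3 = -2/pi.

-2/pi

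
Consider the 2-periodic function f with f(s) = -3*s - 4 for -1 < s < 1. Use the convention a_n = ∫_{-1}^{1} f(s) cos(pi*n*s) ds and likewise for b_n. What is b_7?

b_7 = ∫_{-1}^{1} f(s) sin(7*pi*s) ds.
Integrating by parts (boundary term plus one more integral), an antiderivative of (-3*s - 4) sin(7*pi*s) is 3*s*cos(7*pi*s)/(7*pi) - 3*sin(7*pi*s)/(49*pi**2) + 4*cos(7*pi*s)/(7*pi); evaluating from -1 to 1: ∫_{-1}^{1} (-3*s - 4) sin(7*pi*s) ds = (-1/pi) - (-1/(7*pi)) = -6/(7*pi).
Hence b_7 = -6/(7*pi).

-6/(7*pi)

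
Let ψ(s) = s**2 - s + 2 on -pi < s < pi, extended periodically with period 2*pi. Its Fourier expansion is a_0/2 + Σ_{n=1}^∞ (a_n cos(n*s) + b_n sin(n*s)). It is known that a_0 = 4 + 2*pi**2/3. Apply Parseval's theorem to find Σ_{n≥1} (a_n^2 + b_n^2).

Parseval: a_0^2/2 + Σ_{n≥1} (a_n^2+b_n^2) = 1/pi ∫_{-pi}^{pi} ψ(s)^2 ds = 8 + 10*pi**2/3 + 2*pi**4/5.
Subtract a_0^2/2 = 2*(6 + pi**2)**2/9: Σ (a_n^2+b_n^2) = 2*pi**2*(15 + 4*pi**2)/45.

2*pi**2*(15 + 4*pi**2)/45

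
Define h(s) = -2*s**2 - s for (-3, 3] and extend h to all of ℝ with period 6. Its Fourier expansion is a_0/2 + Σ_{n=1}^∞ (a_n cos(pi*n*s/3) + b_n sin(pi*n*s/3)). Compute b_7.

-6/(7*pi)

b_7 = 1/3 ∫_{-3}^{3} h(s) sin(7*pi*s/3) ds.
Integrating by parts twice (tabular method), an antiderivative of (-2*s**2 - s) sin(7*pi*s/3) is 6*s**2*cos(7*pi*s/3)/(7*pi) - 36*s*sin(7*pi*s/3)/(49*pi**2) + 3*s*cos(7*pi*s/3)/(7*pi) - 9*sin(7*pi*s/3)/(49*pi**2) - 108*cos(7*pi*s/3)/(343*pi**3); evaluating from -3 to 3: ∫_{-3}^{3} (-2*s**2 - s) sin(7*pi*s/3) ds = (-9/pi + 108/(343*pi**3)) - (9*(12 - 245*pi**2)/(343*pi**3)) = -18/(7*pi).
Hence b_7 = (1/3)·(-18/(7*pi)) = -6/(7*pi).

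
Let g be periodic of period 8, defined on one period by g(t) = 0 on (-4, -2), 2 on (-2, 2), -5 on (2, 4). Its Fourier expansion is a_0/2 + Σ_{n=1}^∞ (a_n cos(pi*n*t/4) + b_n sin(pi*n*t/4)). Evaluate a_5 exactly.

9/(5*pi)

a_5 = 1/4 ∫_{-4}^{4} g(t) cos(5*pi*t/4) dt.
Split the integral at the breakpoints.
∫_{-4}^{-2} (0) cos(5*pi*t/4) dt = 0.
Directly, an antiderivative of (2) cos(5*pi*t/4) is 8*sin(5*pi*t/4)/(5*pi); evaluating from -2 to 2: ∫_{-2}^{2} (2) cos(5*pi*t/4) dt = (8/(5*pi)) - (-8/(5*pi)) = 16/(5*pi).
Directly, an antiderivative of (-5) cos(5*pi*t/4) is -4*sin(5*pi*t/4)/pi; evaluating from 2 to 4: ∫_{2}^{4} (-5) cos(5*pi*t/4) dt = (0) - (-4/pi) = 4/pi.
Summing the pieces and multiplying by (1/4) gives a_5 = 9/(5*pi).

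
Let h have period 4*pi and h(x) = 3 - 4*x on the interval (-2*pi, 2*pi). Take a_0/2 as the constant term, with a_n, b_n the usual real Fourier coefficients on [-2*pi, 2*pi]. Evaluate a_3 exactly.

a_3 = (1/(2*pi)) ∫_{-2*pi}^{2*pi} h(x) cos(3*x/2) dx.
Integrating by parts (boundary term plus one more integral), an antiderivative of (3 - 4*x) cos(3*x/2) is -8*x*sin(3*x/2)/3 + 2*sin(3*x/2) - 16*cos(3*x/2)/9; evaluating from -2*pi to 2*pi: ∫_{-2*pi}^{2*pi} (3 - 4*x) cos(3*x/2) dx = (16/9) - (16/9) = 0.
Hence a_3 = (1/(2*pi))·(0) = 0.

0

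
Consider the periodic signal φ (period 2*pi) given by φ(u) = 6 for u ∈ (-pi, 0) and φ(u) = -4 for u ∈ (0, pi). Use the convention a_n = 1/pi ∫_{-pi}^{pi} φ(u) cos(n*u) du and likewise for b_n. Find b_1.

b_1 = 1/pi ∫_{-pi}^{pi} φ(u) sin(u) du.
Split the integral at the breakpoints.
Directly, an antiderivative of (6) sin(u) is -6*cos(u); evaluating from -pi to 0: ∫_{-pi}^{0} (6) sin(u) du = (-6) - (6) = -12.
Directly, an antiderivative of (-4) sin(u) is 4*cos(u); evaluating from 0 to pi: ∫_{0}^{pi} (-4) sin(u) du = (-4) - (4) = -8.
Summing the pieces and multiplying by (1/pi) gives b_1 = -20/pi.

-20/pi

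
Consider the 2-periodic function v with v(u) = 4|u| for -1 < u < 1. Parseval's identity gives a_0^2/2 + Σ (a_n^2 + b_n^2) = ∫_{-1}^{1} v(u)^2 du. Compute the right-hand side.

∫_{-1}^{1} v(u)^2 du = 32/3.

32/3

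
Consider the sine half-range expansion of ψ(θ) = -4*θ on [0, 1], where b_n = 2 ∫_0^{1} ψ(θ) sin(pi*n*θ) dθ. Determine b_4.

b_4 = 2 ∫_0^{1} (-4*θ) sin(4*pi*θ) dθ.
Integrating by parts (boundary term plus one more integral), an antiderivative of (-4*θ) sin(4*pi*θ) is θ*cos(4*pi*θ)/pi - sin(4*pi*θ)/(4*pi**2); evaluating from 0 to 1: ∫_{0}^{1} (-4*θ) sin(4*pi*θ) dθ = (1/pi) - (0) = 1/pi.
Hence b_4 = 2·(1/pi) = 2/pi.

2/pi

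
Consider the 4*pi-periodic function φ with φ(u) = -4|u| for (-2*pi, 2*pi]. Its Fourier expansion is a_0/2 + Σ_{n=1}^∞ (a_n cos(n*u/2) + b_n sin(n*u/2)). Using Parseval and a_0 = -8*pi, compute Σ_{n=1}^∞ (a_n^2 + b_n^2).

32*pi**2/3

Parseval: a_0^2/2 + Σ_{n≥1} (a_n^2+b_n^2) = (1/(2*pi)) ∫_{-2*pi}^{2*pi} φ(u)^2 du = 128*pi**2/3.
Subtract a_0^2/2 = 32*pi**2: Σ (a_n^2+b_n^2) = 32*pi**2/3.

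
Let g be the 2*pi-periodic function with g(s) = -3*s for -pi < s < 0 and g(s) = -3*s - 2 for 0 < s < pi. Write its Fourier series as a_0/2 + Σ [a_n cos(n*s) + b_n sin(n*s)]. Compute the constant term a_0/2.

-1

a_0 = 1/pi ∫_{-pi}^{pi} g(s) ds = 1/pi · (-2*pi) = -2.
So the constant term a_0/2 = -1.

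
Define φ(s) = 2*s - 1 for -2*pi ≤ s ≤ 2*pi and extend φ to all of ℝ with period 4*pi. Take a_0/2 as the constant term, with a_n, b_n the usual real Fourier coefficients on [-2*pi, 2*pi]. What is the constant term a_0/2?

a_0 = (1/(2*pi)) ∫_{-2*pi}^{2*pi} φ(s) ds = (1/(2*pi)) · (-4*pi) = -2.
So the constant term a_0/2 = -1.

-1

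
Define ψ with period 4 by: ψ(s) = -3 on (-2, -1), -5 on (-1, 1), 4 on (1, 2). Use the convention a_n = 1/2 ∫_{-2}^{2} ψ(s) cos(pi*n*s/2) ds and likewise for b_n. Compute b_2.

-7/pi

b_2 = 1/2 ∫_{-2}^{2} ψ(s) sin(pi*s) ds.
Split the integral at the breakpoints.
Directly, an antiderivative of (-3) sin(pi*s) is 3*cos(pi*s)/pi; evaluating from -2 to -1: ∫_{-2}^{-1} (-3) sin(pi*s) ds = (-3/pi) - (3/pi) = -6/pi.
Directly, an antiderivative of (-5) sin(pi*s) is 5*cos(pi*s)/pi; evaluating from -1 to 1: ∫_{-1}^{1} (-5) sin(pi*s) ds = (-5/pi) - (-5/pi) = 0.
Directly, an antiderivative of (4) sin(pi*s) is -4*cos(pi*s)/pi; evaluating from 1 to 2: ∫_{1}^{2} (4) sin(pi*s) ds = (-4/pi) - (4/pi) = -8/pi.
Summing the pieces and multiplying by (1/2) gives b_2 = -7/pi.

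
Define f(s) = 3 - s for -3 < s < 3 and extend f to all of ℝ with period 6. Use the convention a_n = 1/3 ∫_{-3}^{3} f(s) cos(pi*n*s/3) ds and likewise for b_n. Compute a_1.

a_1 = 1/3 ∫_{-3}^{3} f(s) cos(pi*s/3) ds.
Integrating by parts (boundary term plus one more integral), an antiderivative of (3 - s) cos(pi*s/3) is -3*s*sin(pi*s/3)/pi + 9*sin(pi*s/3)/pi - 9*cos(pi*s/3)/pi**2; evaluating from -3 to 3: ∫_{-3}^{3} (3 - s) cos(pi*s/3) ds = (9/pi**2) - (9/pi**2) = 0.
Hence a_1 = (1/3)·(0) = 0.

0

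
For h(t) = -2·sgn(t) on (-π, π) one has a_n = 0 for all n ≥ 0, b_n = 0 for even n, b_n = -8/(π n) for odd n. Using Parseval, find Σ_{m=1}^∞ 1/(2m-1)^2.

Parseval: Σ b_n^2 = (1/π) ∫_{-π}^{π} h(t)^2 dt = 8.
Only odd n contribute, with b_n^2 = 64/(π^2 n^2), so Σ_{m≥1} 1/(2m-1)^2 = π^2·(8)/64 = pi**2/8.

pi**2/8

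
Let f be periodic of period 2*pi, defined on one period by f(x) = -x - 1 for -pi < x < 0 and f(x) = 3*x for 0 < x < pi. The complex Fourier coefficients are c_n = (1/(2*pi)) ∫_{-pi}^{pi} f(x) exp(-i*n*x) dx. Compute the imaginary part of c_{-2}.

Since f is real-valued, Im(c_{-2}) = -(1/(2*pi)) ∫_{-pi}^{pi} f(x) sin(-2*x) dx = b_{2}/2.
Split the integral at the breakpoints.
Integrating by parts (boundary term plus one more integral), an antiderivative of (-x - 1) sin(-2*x) is -x*cos(2*x)/2 + sin(2*x)/4 - cos(2*x)/2; evaluating from -pi to 0: ∫_{-pi}^{0} (-x - 1) sin(-2*x) dx = (-1/2) - (-1/2 + pi/2) = -pi/2.
Integrating by parts (boundary term plus one more integral), an antiderivative of (3*x) sin(-2*x) is 3*x*cos(2*x)/2 - 3*sin(2*x)/4; evaluating from 0 to pi: ∫_{0}^{pi} (3*x) sin(-2*x) dx = (3*pi/2) - (0) = 3*pi/2.
So ∫_{-pi}^{pi} f(x) sin(-2*x) dx = pi.
Hence Im(c_{-2}) = (-1/(2*pi))·(pi) = -1/2.

-1/2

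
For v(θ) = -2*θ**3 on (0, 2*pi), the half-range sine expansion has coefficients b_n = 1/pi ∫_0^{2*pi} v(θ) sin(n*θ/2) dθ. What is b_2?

-24 + 16*pi**2

b_2 = 1/pi ∫_0^{2*pi} (-2*θ**3) sin(θ) dθ.
Integrating by parts three times (tabular method), an antiderivative of (-2*θ**3) sin(θ) is 2*θ**3*cos(θ) - 6*θ**2*sin(θ) - 12*θ*cos(θ) + 12*sin(θ); evaluating from 0 to 2*pi: ∫_{0}^{2*pi} (-2*θ**3) sin(θ) dθ = (-24*pi + 16*pi**3) - (0) = -24*pi + 16*pi**3.
Hence b_2 = (1/pi)·(-24*pi + 16*pi**3) = -24 + 16*pi**2.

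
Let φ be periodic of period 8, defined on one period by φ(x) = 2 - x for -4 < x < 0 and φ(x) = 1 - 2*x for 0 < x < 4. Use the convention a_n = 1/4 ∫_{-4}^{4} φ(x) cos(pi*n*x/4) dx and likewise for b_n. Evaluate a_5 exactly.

8/(25*pi**2)

a_5 = 1/4 ∫_{-4}^{4} φ(x) cos(5*pi*x/4) dx.
Split the integral at the breakpoints.
Integrating by parts (boundary term plus one more integral), an antiderivative of (2 - x) cos(5*pi*x/4) is -4*x*sin(5*pi*x/4)/(5*pi) + 8*sin(5*pi*x/4)/(5*pi) - 16*cos(5*pi*x/4)/(25*pi**2); evaluating from -4 to 0: ∫_{-4}^{0} (2 - x) cos(5*pi*x/4) dx = (-16/(25*pi**2)) - (16/(25*pi**2)) = -32/(25*pi**2).
Integrating by parts (boundary term plus one more integral), an antiderivative of (1 - 2*x) cos(5*pi*x/4) is -8*x*sin(5*pi*x/4)/(5*pi) + 4*sin(5*pi*x/4)/(5*pi) - 32*cos(5*pi*x/4)/(25*pi**2); evaluating from 0 to 4: ∫_{0}^{4} (1 - 2*x) cos(5*pi*x/4) dx = (32/(25*pi**2)) - (-32/(25*pi**2)) = 64/(25*pi**2).
Summing the pieces and multiplying by (1/4) gives a_5 = 8/(25*pi**2).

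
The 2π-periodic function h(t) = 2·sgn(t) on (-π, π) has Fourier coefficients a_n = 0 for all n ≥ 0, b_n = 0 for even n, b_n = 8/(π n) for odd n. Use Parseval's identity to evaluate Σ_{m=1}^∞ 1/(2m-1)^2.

Parseval: Σ b_n^2 = (1/π) ∫_{-π}^{π} h(t)^2 dt = 8.
Only odd n contribute, with b_n^2 = 64/(π^2 n^2), so Σ_{m≥1} 1/(2m-1)^2 = π^2·(8)/64 = pi**2/8.

pi**2/8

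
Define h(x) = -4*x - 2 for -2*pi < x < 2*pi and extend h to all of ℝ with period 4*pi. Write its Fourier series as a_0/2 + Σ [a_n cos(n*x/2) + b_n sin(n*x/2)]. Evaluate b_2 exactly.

b_2 = (1/(2*pi)) ∫_{-2*pi}^{2*pi} h(x) sin(x) dx.
Integrating by parts (boundary term plus one more integral), an antiderivative of (-4*x - 2) sin(x) is 4*x*cos(x) - 4*sin(x) + 2*cos(x); evaluating from -2*pi to 2*pi: ∫_{-2*pi}^{2*pi} (-4*x - 2) sin(x) dx = (2 + 8*pi) - (2 - 8*pi) = 16*pi.
Hence b_2 = (1/(2*pi))·(16*pi) = 8.

8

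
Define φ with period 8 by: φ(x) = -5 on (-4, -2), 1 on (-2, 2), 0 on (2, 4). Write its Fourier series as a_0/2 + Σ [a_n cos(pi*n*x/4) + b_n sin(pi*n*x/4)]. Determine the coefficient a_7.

a_7 = 1/4 ∫_{-4}^{4} φ(x) cos(7*pi*x/4) dx.
Split the integral at the breakpoints.
Directly, an antiderivative of (-5) cos(7*pi*x/4) is -20*sin(7*pi*x/4)/(7*pi); evaluating from -4 to -2: ∫_{-4}^{-2} (-5) cos(7*pi*x/4) dx = (-20/(7*pi)) - (0) = -20/(7*pi).
Directly, an antiderivative of (1) cos(7*pi*x/4) is 4*sin(7*pi*x/4)/(7*pi); evaluating from -2 to 2: ∫_{-2}^{2} (1) cos(7*pi*x/4) dx = (-4/(7*pi)) - (4/(7*pi)) = -8/(7*pi).
∫_{2}^{4} (0) cos(7*pi*x/4) dx = 0.
Summing the pieces and multiplying by (1/4) gives a_7 = -1/pi.

-1/pi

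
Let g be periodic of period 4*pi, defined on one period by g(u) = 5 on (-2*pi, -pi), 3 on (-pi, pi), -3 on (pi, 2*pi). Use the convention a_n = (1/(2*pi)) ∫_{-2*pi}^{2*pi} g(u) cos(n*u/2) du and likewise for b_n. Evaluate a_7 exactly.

-4/(7*pi)

a_7 = (1/(2*pi)) ∫_{-2*pi}^{2*pi} g(u) cos(7*u/2) du.
Split the integral at the breakpoints.
Directly, an antiderivative of (5) cos(7*u/2) is 10*sin(7*u/2)/7; evaluating from -2*pi to -pi: ∫_{-2*pi}^{-pi} (5) cos(7*u/2) du = (10/7) - (0) = 10/7.
Directly, an antiderivative of (3) cos(7*u/2) is 6*sin(7*u/2)/7; evaluating from -pi to pi: ∫_{-pi}^{pi} (3) cos(7*u/2) du = (-6/7) - (6/7) = -12/7.
Directly, an antiderivative of (-3) cos(7*u/2) is -6*sin(7*u/2)/7; evaluating from pi to 2*pi: ∫_{pi}^{2*pi} (-3) cos(7*u/2) du = (0) - (6/7) = -6/7.
Summing the pieces and multiplying by (1/(2*pi)) gives a_7 = -4/(7*pi).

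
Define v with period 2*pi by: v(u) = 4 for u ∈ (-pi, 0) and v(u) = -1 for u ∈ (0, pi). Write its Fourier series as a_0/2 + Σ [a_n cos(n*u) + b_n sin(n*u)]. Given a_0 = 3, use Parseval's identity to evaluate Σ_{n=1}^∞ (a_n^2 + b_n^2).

25/2

Parseval: a_0^2/2 + Σ_{n≥1} (a_n^2+b_n^2) = 1/pi ∫_{-pi}^{pi} v(u)^2 du = 17.
Subtract a_0^2/2 = 9/2: Σ (a_n^2+b_n^2) = 25/2.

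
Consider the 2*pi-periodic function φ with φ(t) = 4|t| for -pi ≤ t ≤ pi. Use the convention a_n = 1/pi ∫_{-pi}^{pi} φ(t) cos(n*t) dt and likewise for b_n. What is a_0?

4*pi

a_0 = 1/pi ∫_{-pi}^{pi} φ(t) dt = 1/pi · (4*pi**2) = 4*pi.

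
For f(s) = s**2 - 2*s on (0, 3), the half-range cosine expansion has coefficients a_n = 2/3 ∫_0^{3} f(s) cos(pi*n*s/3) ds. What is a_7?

-12/(49*pi**2)

a_7 = 2/3 ∫_0^{3} (s**2 - 2*s) cos(7*pi*s/3) ds.
Integrating by parts twice (tabular method), an antiderivative of (s**2 - 2*s) cos(7*pi*s/3) is 3*s**2*sin(7*pi*s/3)/(7*pi) - 6*s*sin(7*pi*s/3)/(7*pi) + 18*s*cos(7*pi*s/3)/(49*pi**2) - 54*sin(7*pi*s/3)/(343*pi**3) - 18*cos(7*pi*s/3)/(49*pi**2); evaluating from 0 to 3: ∫_{0}^{3} (s**2 - 2*s) cos(7*pi*s/3) ds = (-36/(49*pi**2)) - (-18/(49*pi**2)) = -18/(49*pi**2).
Hence a_7 = (2/3)·(-18/(49*pi**2)) = -12/(49*pi**2).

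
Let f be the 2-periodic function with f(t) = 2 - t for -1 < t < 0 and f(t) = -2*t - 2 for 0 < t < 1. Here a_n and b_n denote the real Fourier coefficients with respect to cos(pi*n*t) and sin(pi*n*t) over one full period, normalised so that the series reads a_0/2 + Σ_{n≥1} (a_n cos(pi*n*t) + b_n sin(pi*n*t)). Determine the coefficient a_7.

2/(49*pi**2)

a_7 = ∫_{-1}^{1} f(t) cos(7*pi*t) dt.
Split the integral at the breakpoints.
Integrating by parts (boundary term plus one more integral), an antiderivative of (2 - t) cos(7*pi*t) is -t*sin(7*pi*t)/(7*pi) + 2*sin(7*pi*t)/(7*pi) - cos(7*pi*t)/(49*pi**2); evaluating from -1 to 0: ∫_{-1}^{0} (2 - t) cos(7*pi*t) dt = (-1/(49*pi**2)) - (1/(49*pi**2)) = -2/(49*pi**2).
Integrating by parts (boundary term plus one more integral), an antiderivative of (-2*t - 2) cos(7*pi*t) is -2*t*sin(7*pi*t)/(7*pi) - 2*sin(7*pi*t)/(7*pi) - 2*cos(7*pi*t)/(49*pi**2); evaluating from 0 to 1: ∫_{0}^{1} (-2*t - 2) cos(7*pi*t) dt = (2/(49*pi**2)) - (-2/(49*pi**2)) = 4/(49*pi**2).
Summing the pieces gives a_7 = 2/(49*pi**2).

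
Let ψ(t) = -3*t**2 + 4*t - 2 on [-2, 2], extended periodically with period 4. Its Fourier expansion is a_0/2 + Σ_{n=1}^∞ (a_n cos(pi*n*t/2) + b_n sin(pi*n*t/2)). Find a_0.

a_0 = 1/2 ∫_{-2}^{2} ψ(t) dt = 1/2 · (-24) = -12.

-12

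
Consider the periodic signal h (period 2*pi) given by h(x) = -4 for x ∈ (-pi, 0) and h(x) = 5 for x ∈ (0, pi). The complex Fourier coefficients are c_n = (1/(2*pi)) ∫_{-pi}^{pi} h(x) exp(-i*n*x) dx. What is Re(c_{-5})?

0

Since h is real-valued, Re(c_{-5}) = (1/(2*pi)) ∫_{-pi}^{pi} h(x) cos(-5*x) dx = a_{5}/2.
Split the integral at the breakpoints.
Directly, an antiderivative of (-4) cos(-5*x) is -4*sin(5*x)/5; evaluating from -pi to 0: ∫_{-pi}^{0} (-4) cos(-5*x) dx = (0) - (0) = 0.
Directly, an antiderivative of (5) cos(-5*x) is sin(5*x); evaluating from 0 to pi: ∫_{0}^{pi} (5) cos(-5*x) dx = (0) - (0) = 0.
So ∫_{-pi}^{pi} h(x) cos(-5*x) dx = 0.
Hence Re(c_{-5}) = (1/(2*pi))·(0) = 0.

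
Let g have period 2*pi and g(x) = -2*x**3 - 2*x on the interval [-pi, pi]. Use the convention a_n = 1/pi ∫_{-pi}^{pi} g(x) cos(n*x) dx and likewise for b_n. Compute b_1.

b_1 = 1/pi ∫_{-pi}^{pi} g(x) sin(x) dx.
g is odd and sin(x) is odd, so the integrand is even and b_1 = 2/pi ∫_0^{pi} g(x) sin(x) dx.
Integrating by parts three times (tabular method), an antiderivative of (-2*x**3 - 2*x) sin(x) is 2*x**3*cos(x) - 6*x**2*sin(x) - 10*x*cos(x) + 10*sin(x); evaluating from 0 to pi: ∫_{0}^{pi} (-2*x**3 - 2*x) sin(x) dx = (2*pi*(5 - pi**2)) - (0) = 2*pi*(5 - pi**2).
Hence b_1 = (2/pi)·(2*pi*(5 - pi**2)) = 20 - 4*pi**2.

20 - 4*pi**2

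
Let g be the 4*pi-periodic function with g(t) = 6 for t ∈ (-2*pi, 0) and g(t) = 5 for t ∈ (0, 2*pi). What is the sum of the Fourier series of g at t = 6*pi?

11/2

t = 6*pi differs from t = -2*pi by 2 full period(s), and the series is 4*pi-periodic.
At t = -2*pi the one-sided limits are g(-2*pi^-) = 5 and g(-2*pi^+) = 6.
By Dirichlet's theorem the series converges to their average, [(5) + (6)]/2 = 11/2.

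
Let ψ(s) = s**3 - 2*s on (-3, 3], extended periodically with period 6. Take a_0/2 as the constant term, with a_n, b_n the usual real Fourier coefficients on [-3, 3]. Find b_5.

6*(-54 + 175*pi**2)/(125*pi**3)

b_5 = 1/3 ∫_{-3}^{3} ψ(s) sin(5*pi*s/3) ds.
ψ is odd and sin(5*pi*s/3) is odd, so the integrand is even and b_5 = 2/3 ∫_0^{3} ψ(s) sin(5*pi*s/3) ds.
Integrating by parts three times (tabular method), an antiderivative of (s**3 - 2*s) sin(5*pi*s/3) is -3*s**3*cos(5*pi*s/3)/(5*pi) + 27*s**2*sin(5*pi*s/3)/(25*pi**2) + 162*s*cos(5*pi*s/3)/(125*pi**3) + 6*s*cos(5*pi*s/3)/(5*pi) - 18*sin(5*pi*s/3)/(25*pi**2) - 486*sin(5*pi*s/3)/(625*pi**4); evaluating from 0 to 3: ∫_{0}^{3} (s**3 - 2*s) sin(5*pi*s/3) ds = (9*(-54 + 175*pi**2)/(125*pi**3)) - (0) = 9*(-54 + 175*pi**2)/(125*pi**3).
Hence b_5 = (2/3)·(9*(-54 + 175*pi**2)/(125*pi**3)) = 6*(-54 + 175*pi**2)/(125*pi**3).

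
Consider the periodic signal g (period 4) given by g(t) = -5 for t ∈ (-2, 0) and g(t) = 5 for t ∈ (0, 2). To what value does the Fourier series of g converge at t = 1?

5

g is continuous at t = 1 with value 5, so the series converges to 5 there.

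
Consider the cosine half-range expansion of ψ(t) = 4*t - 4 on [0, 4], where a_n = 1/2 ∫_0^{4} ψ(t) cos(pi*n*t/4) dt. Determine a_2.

a_2 = 1/2 ∫_0^{4} (4*t - 4) cos(pi*t/2) dt.
Integrating by parts (boundary term plus one more integral), an antiderivative of (4*t - 4) cos(pi*t/2) is 8*t*sin(pi*t/2)/pi - 8*sin(pi*t/2)/pi + 16*cos(pi*t/2)/pi**2; evaluating from 0 to 4: ∫_{0}^{4} (4*t - 4) cos(pi*t/2) dt = (16/pi**2) - (16/pi**2) = 0.
Hence a_2 = (1/2)·(0) = 0.

0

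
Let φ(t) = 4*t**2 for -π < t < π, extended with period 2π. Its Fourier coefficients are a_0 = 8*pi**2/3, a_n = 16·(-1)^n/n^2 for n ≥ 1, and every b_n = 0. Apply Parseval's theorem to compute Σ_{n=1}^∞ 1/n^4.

pi**4/90

Parseval: a_0^2/2 + Σ a_n^2 = (1/π) ∫_{-π}^{π} φ(t)^2 dt = 32*pi**4/5.
Subtract a_0^2/2 = 32*pi**4/9: Σ a_n^2 = 128*pi**4/45.
Since a_n^2 = 256/n^4, Σ 1/n^4 = pi**4/90.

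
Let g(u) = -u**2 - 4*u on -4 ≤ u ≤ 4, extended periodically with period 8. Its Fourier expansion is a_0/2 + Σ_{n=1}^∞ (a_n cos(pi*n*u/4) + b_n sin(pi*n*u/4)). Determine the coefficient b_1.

-32/pi

b_1 = 1/4 ∫_{-4}^{4} g(u) sin(pi*u/4) du.
Integrating by parts twice (tabular method), an antiderivative of (-u**2 - 4*u) sin(pi*u/4) is 4*u**2*cos(pi*u/4)/pi - 32*u*sin(pi*u/4)/pi**2 + 16*u*cos(pi*u/4)/pi - 64*sin(pi*u/4)/pi**2 - 128*cos(pi*u/4)/pi**3; evaluating from -4 to 4: ∫_{-4}^{4} (-u**2 - 4*u) sin(pi*u/4) du = (-128/pi + 128/pi**3) - (128/pi**3) = -128/pi.
Hence b_1 = (1/4)·(-128/pi) = -32/pi.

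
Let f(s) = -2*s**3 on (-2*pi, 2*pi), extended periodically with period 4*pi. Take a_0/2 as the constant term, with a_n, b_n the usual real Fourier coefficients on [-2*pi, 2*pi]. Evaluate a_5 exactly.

a_5 = (1/(2*pi)) ∫_{-2*pi}^{2*pi} f(s) cos(5*s/2) ds.
f is odd and cos(5*s/2) is even, so the integrand is odd over a symmetric interval and the integral vanishes.

0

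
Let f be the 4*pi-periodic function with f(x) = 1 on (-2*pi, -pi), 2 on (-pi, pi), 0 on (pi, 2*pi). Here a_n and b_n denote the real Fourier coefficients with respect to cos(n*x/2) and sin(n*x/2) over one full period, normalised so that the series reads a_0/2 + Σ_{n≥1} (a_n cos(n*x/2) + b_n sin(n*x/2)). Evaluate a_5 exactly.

3/(5*pi)

a_5 = (1/(2*pi)) ∫_{-2*pi}^{2*pi} f(x) cos(5*x/2) dx.
Split the integral at the breakpoints.
Directly, an antiderivative of (1) cos(5*x/2) is 2*sin(5*x/2)/5; evaluating from -2*pi to -pi: ∫_{-2*pi}^{-pi} (1) cos(5*x/2) dx = (-2/5) - (0) = -2/5.
Directly, an antiderivative of (2) cos(5*x/2) is 4*sin(5*x/2)/5; evaluating from -pi to pi: ∫_{-pi}^{pi} (2) cos(5*x/2) dx = (4/5) - (-4/5) = 8/5.
∫_{pi}^{2*pi} (0) cos(5*x/2) dx = 0.
Summing the pieces and multiplying by (1/(2*pi)) gives a_5 = 3/(5*pi).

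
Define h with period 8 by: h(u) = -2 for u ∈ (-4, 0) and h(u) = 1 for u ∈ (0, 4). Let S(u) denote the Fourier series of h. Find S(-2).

h is continuous at u = -2 with value -2, so the series converges to -2 there.

-2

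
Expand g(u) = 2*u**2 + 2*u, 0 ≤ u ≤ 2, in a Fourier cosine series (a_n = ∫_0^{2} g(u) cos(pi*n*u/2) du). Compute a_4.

2/pi**2

a_4 = ∫_0^{2} (2*u**2 + 2*u) cos(2*pi*u) du.
Integrating by parts twice (tabular method), an antiderivative of (2*u**2 + 2*u) cos(2*pi*u) is u**2*sin(2*pi*u)/pi + u*sin(2*pi*u)/pi + u*cos(2*pi*u)/pi**2 - sin(2*pi*u)/(2*pi**3) + cos(2*pi*u)/(2*pi**2); evaluating from 0 to 2: ∫_{0}^{2} (2*u**2 + 2*u) cos(2*pi*u) du = (5/(2*pi**2)) - (1/(2*pi**2)) = 2/pi**2.
Hence a_4 = 2/pi**2.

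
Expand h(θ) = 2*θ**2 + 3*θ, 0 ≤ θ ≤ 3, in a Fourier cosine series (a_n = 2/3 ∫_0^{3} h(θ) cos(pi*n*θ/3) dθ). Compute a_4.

9/(2*pi**2)

a_4 = 2/3 ∫_0^{3} (2*θ**2 + 3*θ) cos(4*pi*θ/3) dθ.
Integrating by parts twice (tabular method), an antiderivative of (2*θ**2 + 3*θ) cos(4*pi*θ/3) is 3*θ**2*sin(4*pi*θ/3)/(2*pi) + 9*θ*sin(4*pi*θ/3)/(4*pi) + 9*θ*cos(4*pi*θ/3)/(4*pi**2) - 27*sin(4*pi*θ/3)/(16*pi**3) + 27*cos(4*pi*θ/3)/(16*pi**2); evaluating from 0 to 3: ∫_{0}^{3} (2*θ**2 + 3*θ) cos(4*pi*θ/3) dθ = (135/(16*pi**2)) - (27/(16*pi**2)) = 27/(4*pi**2).
Hence a_4 = (2/3)·(27/(4*pi**2)) = 9/(2*pi**2).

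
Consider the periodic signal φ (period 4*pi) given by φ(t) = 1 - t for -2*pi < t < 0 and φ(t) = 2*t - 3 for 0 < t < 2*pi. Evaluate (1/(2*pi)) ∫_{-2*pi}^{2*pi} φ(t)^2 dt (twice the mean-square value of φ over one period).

-10*pi + 10 + 20*pi**2/3

(1/(2*pi)) ∫_{-2*pi}^{2*pi} φ(t)^2 dt = (1/(2*pi)) · (20*pi*(-3*pi + 3 + 2*pi**2)/3) = -10*pi + 10 + 20*pi**2/3.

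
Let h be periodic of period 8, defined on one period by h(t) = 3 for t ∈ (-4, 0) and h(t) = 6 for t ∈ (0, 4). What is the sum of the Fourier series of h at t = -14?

t = -14 differs from t = 2 by -2 full period(s), and the series is 8-periodic.
h is continuous at t = 2 with value 6, so the series converges to 6 there.

6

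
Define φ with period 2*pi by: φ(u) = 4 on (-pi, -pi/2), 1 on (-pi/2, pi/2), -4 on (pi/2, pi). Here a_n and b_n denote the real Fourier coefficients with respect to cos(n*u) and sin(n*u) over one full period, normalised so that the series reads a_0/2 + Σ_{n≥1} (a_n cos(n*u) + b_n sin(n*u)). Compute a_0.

a_0 = 1/pi ∫_{-pi}^{pi} φ(u) du = 1/pi · (pi) = 1.

1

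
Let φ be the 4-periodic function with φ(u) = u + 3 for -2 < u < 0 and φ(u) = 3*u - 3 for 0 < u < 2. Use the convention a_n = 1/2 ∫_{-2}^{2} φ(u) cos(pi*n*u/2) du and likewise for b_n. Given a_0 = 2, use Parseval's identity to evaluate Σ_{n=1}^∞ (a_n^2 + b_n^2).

16/3

Parseval: a_0^2/2 + Σ_{n≥1} (a_n^2+b_n^2) = 1/2 ∫_{-2}^{2} φ(u)^2 du = 22/3.
Subtract a_0^2/2 = 2: Σ (a_n^2+b_n^2) = 16/3.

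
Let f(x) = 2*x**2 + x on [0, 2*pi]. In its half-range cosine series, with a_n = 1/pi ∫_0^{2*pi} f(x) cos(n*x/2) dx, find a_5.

a_5 = 1/pi ∫_0^{2*pi} (2*x**2 + x) cos(5*x/2) dx.
Integrating by parts twice (tabular method), an antiderivative of (2*x**2 + x) cos(5*x/2) is 4*x**2*sin(5*x/2)/5 + 2*x*sin(5*x/2)/5 + 16*x*cos(5*x/2)/25 - 32*sin(5*x/2)/125 + 4*cos(5*x/2)/25; evaluating from 0 to 2*pi: ∫_{0}^{2*pi} (2*x**2 + x) cos(5*x/2) dx = (-32*pi/25 - 4/25) - (4/25) = -32*pi/25 - 8/25.
Hence a_5 = (1/pi)·(-32*pi/25 - 8/25) = 8*(-4*pi - 1)/(25*pi).

8*(-4*pi - 1)/(25*pi)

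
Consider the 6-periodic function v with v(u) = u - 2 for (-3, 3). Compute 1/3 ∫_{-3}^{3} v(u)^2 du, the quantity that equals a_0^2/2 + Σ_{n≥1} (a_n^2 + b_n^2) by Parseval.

1/3 ∫_{-3}^{3} v(u)^2 du = 1/3 · (42) = 14.

14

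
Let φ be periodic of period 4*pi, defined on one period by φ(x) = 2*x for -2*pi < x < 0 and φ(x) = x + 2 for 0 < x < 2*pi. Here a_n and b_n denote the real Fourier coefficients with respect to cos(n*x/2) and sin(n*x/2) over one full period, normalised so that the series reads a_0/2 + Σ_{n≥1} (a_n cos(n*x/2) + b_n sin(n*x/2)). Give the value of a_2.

0

a_2 = (1/(2*pi)) ∫_{-2*pi}^{2*pi} φ(x) cos(x) dx.
Split the integral at the breakpoints.
Integrating by parts (boundary term plus one more integral), an antiderivative of (2*x) cos(x) is 2*x*sin(x) + 2*cos(x); evaluating from -2*pi to 0: ∫_{-2*pi}^{0} (2*x) cos(x) dx = (2) - (2) = 0.
Integrating by parts (boundary term plus one more integral), an antiderivative of (x + 2) cos(x) is x*sin(x) + 2*sin(x) + cos(x); evaluating from 0 to 2*pi: ∫_{0}^{2*pi} (x + 2) cos(x) dx = (1) - (1) = 0.
Summing the pieces and multiplying by (1/(2*pi)) gives a_2 = 0.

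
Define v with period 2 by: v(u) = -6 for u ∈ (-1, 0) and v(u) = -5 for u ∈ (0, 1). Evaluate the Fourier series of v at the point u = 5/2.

-5

u = 5/2 differs from u = 1/2 by 1 full period(s), and the series is 2-periodic.
v is continuous at u = 1/2 with value -5, so the series converges to -5 there.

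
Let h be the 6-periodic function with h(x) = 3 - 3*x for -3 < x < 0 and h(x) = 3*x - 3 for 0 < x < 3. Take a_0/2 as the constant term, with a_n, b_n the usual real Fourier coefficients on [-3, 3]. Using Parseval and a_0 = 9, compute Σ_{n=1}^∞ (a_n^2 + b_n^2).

63/2

Parseval: a_0^2/2 + Σ_{n≥1} (a_n^2+b_n^2) = 1/3 ∫_{-3}^{3} h(x)^2 dx = 72.
Subtract a_0^2/2 = 81/2: Σ (a_n^2+b_n^2) = 63/2.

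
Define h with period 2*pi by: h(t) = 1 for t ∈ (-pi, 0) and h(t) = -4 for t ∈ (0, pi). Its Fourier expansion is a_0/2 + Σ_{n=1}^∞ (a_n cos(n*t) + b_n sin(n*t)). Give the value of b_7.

-10/(7*pi)

b_7 = 1/pi ∫_{-pi}^{pi} h(t) sin(7*t) dt.
Split the integral at the breakpoints.
Directly, an antiderivative of (1) sin(7*t) is -cos(7*t)/7; evaluating from -pi to 0: ∫_{-pi}^{0} (1) sin(7*t) dt = (-1/7) - (1/7) = -2/7.
Directly, an antiderivative of (-4) sin(7*t) is 4*cos(7*t)/7; evaluating from 0 to pi: ∫_{0}^{pi} (-4) sin(7*t) dt = (-4/7) - (4/7) = -8/7.
Summing the pieces and multiplying by (1/pi) gives b_7 = -10/(7*pi).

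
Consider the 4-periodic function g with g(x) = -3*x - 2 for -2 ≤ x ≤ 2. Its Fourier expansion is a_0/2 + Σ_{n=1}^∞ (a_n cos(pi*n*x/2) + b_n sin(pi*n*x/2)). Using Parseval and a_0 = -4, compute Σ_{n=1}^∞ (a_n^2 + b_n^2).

24

Parseval: a_0^2/2 + Σ_{n≥1} (a_n^2+b_n^2) = 1/2 ∫_{-2}^{2} g(x)^2 dx = 32.
Subtract a_0^2/2 = 8: Σ (a_n^2+b_n^2) = 24.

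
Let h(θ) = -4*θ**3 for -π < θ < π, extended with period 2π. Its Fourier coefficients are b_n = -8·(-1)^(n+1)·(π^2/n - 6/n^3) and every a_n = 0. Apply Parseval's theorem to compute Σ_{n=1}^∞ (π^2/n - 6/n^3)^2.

pi**6/14

Parseval: Σ b_n^2 = (1/π) ∫_{-π}^{π} h(θ)^2 dθ = 32*pi**6/7.
b_n^2 = 64·(π^2/n - 6/n^3)^2, so the sum equals (32*pi**6/7)/64 = pi**6/14.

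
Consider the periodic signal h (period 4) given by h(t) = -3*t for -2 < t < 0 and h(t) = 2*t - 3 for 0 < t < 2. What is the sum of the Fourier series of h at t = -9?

3

t = -9 differs from t = -1 by -2 full period(s), and the series is 4-periodic.
h is continuous at t = -1 with value 3, so the series converges to 3 there.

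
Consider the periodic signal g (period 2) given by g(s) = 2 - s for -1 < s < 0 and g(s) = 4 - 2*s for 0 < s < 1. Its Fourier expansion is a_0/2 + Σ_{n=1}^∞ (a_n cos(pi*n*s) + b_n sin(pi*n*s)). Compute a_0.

a_0 = ∫_{-1}^{1} g(s) ds = 11/2.

11/2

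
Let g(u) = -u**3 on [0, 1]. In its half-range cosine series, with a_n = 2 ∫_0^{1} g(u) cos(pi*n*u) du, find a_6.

a_6 = 2 ∫_0^{1} (-u**3) cos(6*pi*u) du.
Integrating by parts three times (tabular method), an antiderivative of (-u**3) cos(6*pi*u) is -u**3*sin(6*pi*u)/(6*pi) - u**2*cos(6*pi*u)/(12*pi**2) + u*sin(6*pi*u)/(36*pi**3) + cos(6*pi*u)/(216*pi**4); evaluating from 0 to 1: ∫_{0}^{1} (-u**3) cos(6*pi*u) du = ((1 - 18*pi**2)/(216*pi**4)) - (1/(216*pi**4)) = -1/(12*pi**2).
Hence a_6 = 2·(-1/(12*pi**2)) = -1/(6*pi**2).

-1/(6*pi**2)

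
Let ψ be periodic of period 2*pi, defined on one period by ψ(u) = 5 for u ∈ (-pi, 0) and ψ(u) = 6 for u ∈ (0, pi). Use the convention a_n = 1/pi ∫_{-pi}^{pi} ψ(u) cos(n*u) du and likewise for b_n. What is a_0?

a_0 = 1/pi ∫_{-pi}^{pi} ψ(u) du = 1/pi · (11*pi) = 11.

11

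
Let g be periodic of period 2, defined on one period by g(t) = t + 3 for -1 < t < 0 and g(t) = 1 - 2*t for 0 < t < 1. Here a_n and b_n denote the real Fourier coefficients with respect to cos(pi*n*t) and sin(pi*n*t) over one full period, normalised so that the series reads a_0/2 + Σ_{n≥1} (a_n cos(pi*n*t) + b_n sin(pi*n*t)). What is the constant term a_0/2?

a_0 = ∫_{-1}^{1} g(t) dt = 5/2.
So the constant term a_0/2 = 5/4.

5/4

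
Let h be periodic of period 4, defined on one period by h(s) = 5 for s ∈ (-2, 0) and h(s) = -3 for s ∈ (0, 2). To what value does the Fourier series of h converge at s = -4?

1

s = -4 differs from s = 0 by -1 full period(s), and the series is 4-periodic.
At s = 0 the one-sided limits are h(0^-) = 5 and h(0^+) = -3.
By Dirichlet's theorem the series converges to their average, [(5) + (-3)]/2 = 1.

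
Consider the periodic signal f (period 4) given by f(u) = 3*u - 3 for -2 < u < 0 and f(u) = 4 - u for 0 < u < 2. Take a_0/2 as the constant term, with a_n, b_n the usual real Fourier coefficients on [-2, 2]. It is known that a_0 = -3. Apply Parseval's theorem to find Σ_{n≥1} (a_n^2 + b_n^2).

263/6

Parseval: a_0^2/2 + Σ_{n≥1} (a_n^2+b_n^2) = 1/2 ∫_{-2}^{2} f(u)^2 du = 145/3.
Subtract a_0^2/2 = 9/2: Σ (a_n^2+b_n^2) = 263/6.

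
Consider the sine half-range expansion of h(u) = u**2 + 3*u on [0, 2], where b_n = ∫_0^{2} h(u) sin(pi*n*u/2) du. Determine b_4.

-5/pi

b_4 = ∫_0^{2} (u**2 + 3*u) sin(2*pi*u) du.
Integrating by parts twice (tabular method), an antiderivative of (u**2 + 3*u) sin(2*pi*u) is -u**2*cos(2*pi*u)/(2*pi) + u*sin(2*pi*u)/(2*pi**2) - 3*u*cos(2*pi*u)/(2*pi) + 3*sin(2*pi*u)/(4*pi**2) + cos(2*pi*u)/(4*pi**3); evaluating from 0 to 2: ∫_{0}^{2} (u**2 + 3*u) sin(2*pi*u) du = (-5/pi + 1/(4*pi**3)) - (1/(4*pi**3)) = -5/pi.
Hence b_4 = -5/pi.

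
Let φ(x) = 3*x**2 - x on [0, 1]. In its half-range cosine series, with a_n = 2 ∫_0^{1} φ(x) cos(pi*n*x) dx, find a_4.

a_4 = 2 ∫_0^{1} (3*x**2 - x) cos(4*pi*x) dx.
Integrating by parts twice (tabular method), an antiderivative of (3*x**2 - x) cos(4*pi*x) is 3*x**2*sin(4*pi*x)/(4*pi) - x*sin(4*pi*x)/(4*pi) + 3*x*cos(4*pi*x)/(8*pi**2) - 3*sin(4*pi*x)/(32*pi**3) - cos(4*pi*x)/(16*pi**2); evaluating from 0 to 1: ∫_{0}^{1} (3*x**2 - x) cos(4*pi*x) dx = (5/(16*pi**2)) - (-1/(16*pi**2)) = 3/(8*pi**2).
Hence a_4 = 2·(3/(8*pi**2)) = 3/(4*pi**2).

3/(4*pi**2)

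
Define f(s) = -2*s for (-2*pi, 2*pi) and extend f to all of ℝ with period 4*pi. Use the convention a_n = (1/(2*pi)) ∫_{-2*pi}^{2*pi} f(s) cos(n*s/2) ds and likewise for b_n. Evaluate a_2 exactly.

0

a_2 = (1/(2*pi)) ∫_{-2*pi}^{2*pi} f(s) cos(s) ds.
f is odd and cos(s) is even, so the integrand is odd over a symmetric interval and the integral vanishes.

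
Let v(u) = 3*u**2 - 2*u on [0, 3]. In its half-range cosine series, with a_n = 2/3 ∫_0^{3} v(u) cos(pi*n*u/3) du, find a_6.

a_6 = 2/3 ∫_0^{3} (3*u**2 - 2*u) cos(2*pi*u) du.
Integrating by parts twice (tabular method), an antiderivative of (3*u**2 - 2*u) cos(2*pi*u) is 3*u**2*sin(2*pi*u)/(2*pi) - u*sin(2*pi*u)/pi + 3*u*cos(2*pi*u)/(2*pi**2) - 3*sin(2*pi*u)/(4*pi**3) - cos(2*pi*u)/(2*pi**2); evaluating from 0 to 3: ∫_{0}^{3} (3*u**2 - 2*u) cos(2*pi*u) du = (4/pi**2) - (-1/(2*pi**2)) = 9/(2*pi**2).
Hence a_6 = (2/3)·(9/(2*pi**2)) = 3/pi**2.

3/pi**2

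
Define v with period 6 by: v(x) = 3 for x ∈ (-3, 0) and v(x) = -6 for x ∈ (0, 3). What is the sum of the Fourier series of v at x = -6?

x = -6 differs from x = 0 by -1 full period(s), and the series is 6-periodic.
At x = 0 the one-sided limits are v(0^-) = 3 and v(0^+) = -6.
By Dirichlet's theorem the series converges to their average, [(3) + (-6)]/2 = -3/2.

-3/2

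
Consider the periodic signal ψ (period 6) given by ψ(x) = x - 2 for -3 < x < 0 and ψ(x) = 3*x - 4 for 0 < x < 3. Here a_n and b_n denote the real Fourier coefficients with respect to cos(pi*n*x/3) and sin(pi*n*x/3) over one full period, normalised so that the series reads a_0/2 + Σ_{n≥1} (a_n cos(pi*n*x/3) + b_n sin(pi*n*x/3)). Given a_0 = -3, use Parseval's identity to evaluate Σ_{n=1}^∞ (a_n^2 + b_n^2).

31/2

Parseval: a_0^2/2 + Σ_{n≥1} (a_n^2+b_n^2) = 1/3 ∫_{-3}^{3} ψ(x)^2 dx = 20.
Subtract a_0^2/2 = 9/2: Σ (a_n^2+b_n^2) = 31/2.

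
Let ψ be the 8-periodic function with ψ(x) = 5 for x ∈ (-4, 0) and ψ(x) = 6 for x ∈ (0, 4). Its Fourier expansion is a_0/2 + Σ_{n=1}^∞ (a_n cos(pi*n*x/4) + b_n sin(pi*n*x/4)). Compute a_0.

a_0 = 1/4 ∫_{-4}^{4} ψ(x) dx = 1/4 · (44) = 11.

11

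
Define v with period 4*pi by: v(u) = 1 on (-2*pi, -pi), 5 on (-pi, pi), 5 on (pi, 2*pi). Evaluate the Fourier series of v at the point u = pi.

5

v is continuous at u = pi with value 5, so the series converges to 5 there.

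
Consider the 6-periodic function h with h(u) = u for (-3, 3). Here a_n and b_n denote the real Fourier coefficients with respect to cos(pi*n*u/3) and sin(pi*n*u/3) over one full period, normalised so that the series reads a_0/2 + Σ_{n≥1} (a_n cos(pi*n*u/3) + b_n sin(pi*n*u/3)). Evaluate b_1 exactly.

b_1 = 1/3 ∫_{-3}^{3} h(u) sin(pi*u/3) du.
h is odd and sin(pi*u/3) is odd, so the integrand is even and b_1 = 2/3 ∫_0^{3} h(u) sin(pi*u/3) du.
Integrating by parts (boundary term plus one more integral), an antiderivative of (u) sin(pi*u/3) is -3*u*cos(pi*u/3)/pi + 9*sin(pi*u/3)/pi**2; evaluating from 0 to 3: ∫_{0}^{3} (u) sin(pi*u/3) du = (9/pi) - (0) = 9/pi.
Hence b_1 = (2/3)·(9/pi) = 6/pi.

6/pi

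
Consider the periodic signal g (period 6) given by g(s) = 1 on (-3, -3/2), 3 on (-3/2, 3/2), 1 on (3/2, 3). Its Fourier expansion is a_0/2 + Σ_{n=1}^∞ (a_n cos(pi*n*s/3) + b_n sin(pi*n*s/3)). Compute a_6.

a_6 = 1/3 ∫_{-3}^{3} g(s) cos(2*pi*s) ds.
g is even and cos(2*pi*s) is even, so the integrand is even and a_6 = 2/3 ∫_0^{3} g(s) cos(2*pi*s) ds.
Split the integral at the breakpoints.
Directly, an antiderivative of (3) cos(2*pi*s) is 3*sin(2*pi*s)/(2*pi); evaluating from 0 to 3/2: ∫_{0}^{3/2} (3) cos(2*pi*s) ds = (0) - (0) = 0.
Directly, an antiderivative of (1) cos(2*pi*s) is sin(2*pi*s)/(2*pi); evaluating from 3/2 to 3: ∫_{3/2}^{3} (1) cos(2*pi*s) ds = (0) - (0) = 0.
Summing the pieces and multiplying by (2/3) gives a_6 = 0.

0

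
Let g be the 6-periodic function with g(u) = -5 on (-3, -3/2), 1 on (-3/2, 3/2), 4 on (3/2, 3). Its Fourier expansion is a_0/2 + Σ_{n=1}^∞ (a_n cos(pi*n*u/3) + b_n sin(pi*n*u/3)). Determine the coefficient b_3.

b_3 = 1/3 ∫_{-3}^{3} g(u) sin(pi*u) du.
Split the integral at the breakpoints.
Directly, an antiderivative of (-5) sin(pi*u) is 5*cos(pi*u)/pi; evaluating from -3 to -3/2: ∫_{-3}^{-3/2} (-5) sin(pi*u) du = (0) - (-5/pi) = 5/pi.
Directly, an antiderivative of (1) sin(pi*u) is -cos(pi*u)/pi; evaluating from -3/2 to 3/2: ∫_{-3/2}^{3/2} (1) sin(pi*u) du = (0) - (0) = 0.
Directly, an antiderivative of (4) sin(pi*u) is -4*cos(pi*u)/pi; evaluating from 3/2 to 3: ∫_{3/2}^{3} (4) sin(pi*u) du = (4/pi) - (0) = 4/pi.
Summing the pieces and multiplying by (1/3) gives b_3 = 3/pi.

3/pi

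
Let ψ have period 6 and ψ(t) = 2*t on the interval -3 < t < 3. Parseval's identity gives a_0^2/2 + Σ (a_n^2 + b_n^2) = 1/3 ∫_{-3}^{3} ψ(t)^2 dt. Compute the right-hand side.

1/3 ∫_{-3}^{3} ψ(t)^2 dt = 1/3 · (72) = 24.

24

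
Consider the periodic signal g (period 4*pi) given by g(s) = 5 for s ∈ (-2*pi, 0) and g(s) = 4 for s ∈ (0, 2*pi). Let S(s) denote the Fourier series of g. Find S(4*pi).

s = 4*pi differs from s = 0 by 1 full period(s), and the series is 4*pi-periodic.
At s = 0 the one-sided limits are g(0^-) = 5 and g(0^+) = 4.
By Dirichlet's theorem the series converges to their average, [(5) + (4)]/2 = 9/2.

9/2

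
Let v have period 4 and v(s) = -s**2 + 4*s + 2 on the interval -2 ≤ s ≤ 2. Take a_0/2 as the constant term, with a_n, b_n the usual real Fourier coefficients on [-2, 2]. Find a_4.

-1/pi**2

a_4 = 1/2 ∫_{-2}^{2} v(s) cos(2*pi*s) ds.
Integrating by parts twice (tabular method), an antiderivative of (-s**2 + 4*s + 2) cos(2*pi*s) is -s**2*sin(2*pi*s)/(2*pi) + 2*s*sin(2*pi*s)/pi - s*cos(2*pi*s)/(2*pi**2) + sin(2*pi*s)/(4*pi**3) + sin(2*pi*s)/pi + cos(2*pi*s)/pi**2; evaluating from -2 to 2: ∫_{-2}^{2} (-s**2 + 4*s + 2) cos(2*pi*s) ds = (0) - (2/pi**2) = -2/pi**2.
Hence a_4 = (1/2)·(-2/pi**2) = -1/pi**2.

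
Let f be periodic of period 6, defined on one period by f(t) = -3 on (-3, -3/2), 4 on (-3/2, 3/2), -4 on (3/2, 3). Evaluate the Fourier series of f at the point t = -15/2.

t = -15/2 differs from t = -3/2 by -1 full period(s), and the series is 6-periodic.
At t = -3/2 the one-sided limits are f(-3/2^-) = -3 and f(-3/2^+) = 4.
By Dirichlet's theorem the series converges to their average, [(-3) + (4)]/2 = 1/2.

1/2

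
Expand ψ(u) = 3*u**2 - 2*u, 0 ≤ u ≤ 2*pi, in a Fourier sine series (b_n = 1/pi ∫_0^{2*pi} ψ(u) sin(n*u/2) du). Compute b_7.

8*(-49*pi - 12 + 147*pi**2)/(343*pi)

b_7 = 1/pi ∫_0^{2*pi} (3*u**2 - 2*u) sin(7*u/2) du.
Integrating by parts twice (tabular method), an antiderivative of (3*u**2 - 2*u) sin(7*u/2) is -6*u**2*cos(7*u/2)/7 + 24*u*sin(7*u/2)/49 + 4*u*cos(7*u/2)/7 - 8*sin(7*u/2)/49 + 48*cos(7*u/2)/343; evaluating from 0 to 2*pi: ∫_{0}^{2*pi} (3*u**2 - 2*u) sin(7*u/2) du = (-8*pi/7 - 48/343 + 24*pi**2/7) - (48/343) = -8*pi/7 - 96/343 + 24*pi**2/7.
Hence b_7 = (1/pi)·(-8*pi/7 - 96/343 + 24*pi**2/7) = 8*(-49*pi - 12 + 147*pi**2)/(343*pi).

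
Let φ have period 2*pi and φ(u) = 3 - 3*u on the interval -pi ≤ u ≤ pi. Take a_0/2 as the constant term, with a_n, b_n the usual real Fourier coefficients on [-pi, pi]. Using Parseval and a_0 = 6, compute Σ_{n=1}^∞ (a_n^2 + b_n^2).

6*pi**2

Parseval: a_0^2/2 + Σ_{n≥1} (a_n^2+b_n^2) = 1/pi ∫_{-pi}^{pi} φ(u)^2 du = 18 + 6*pi**2.
Subtract a_0^2/2 = 18: Σ (a_n^2+b_n^2) = 6*pi**2.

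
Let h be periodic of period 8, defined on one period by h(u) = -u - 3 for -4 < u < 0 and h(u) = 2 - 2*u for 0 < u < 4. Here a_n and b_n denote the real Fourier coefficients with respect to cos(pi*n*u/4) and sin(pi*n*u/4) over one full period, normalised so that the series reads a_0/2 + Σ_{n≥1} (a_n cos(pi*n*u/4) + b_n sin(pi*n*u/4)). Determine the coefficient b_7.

b_7 = 1/4 ∫_{-4}^{4} h(u) sin(7*pi*u/4) du.
Split the integral at the breakpoints.
Integrating by parts (boundary term plus one more integral), an antiderivative of (-u - 3) sin(7*pi*u/4) is 4*u*cos(7*pi*u/4)/(7*pi) - 16*sin(7*pi*u/4)/(49*pi**2) + 12*cos(7*pi*u/4)/(7*pi); evaluating from -4 to 0: ∫_{-4}^{0} (-u - 3) sin(7*pi*u/4) du = (12/(7*pi)) - (4/(7*pi)) = 8/(7*pi).
Integrating by parts (boundary term plus one more integral), an antiderivative of (2 - 2*u) sin(7*pi*u/4) is 8*u*cos(7*pi*u/4)/(7*pi) - 32*sin(7*pi*u/4)/(49*pi**2) - 8*cos(7*pi*u/4)/(7*pi); evaluating from 0 to 4: ∫_{0}^{4} (2 - 2*u) sin(7*pi*u/4) du = (-24/(7*pi)) - (-8/(7*pi)) = -16/(7*pi).
Summing the pieces and multiplying by (1/4) gives b_7 = -2/(7*pi).

-2/(7*pi)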